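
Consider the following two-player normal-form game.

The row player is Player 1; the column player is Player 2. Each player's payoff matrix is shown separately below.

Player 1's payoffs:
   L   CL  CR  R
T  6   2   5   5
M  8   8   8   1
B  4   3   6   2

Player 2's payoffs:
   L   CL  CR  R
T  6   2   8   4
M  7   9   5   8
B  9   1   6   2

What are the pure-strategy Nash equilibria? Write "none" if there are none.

Pure NE: (M, CL)

For each player, find the best response to each opponent profile; mutual best responses are the pure NE.
Player 1 against L: payoffs 6, 8, 4 → best response M.
Player 1 against CL: payoffs 2, 8, 3 → best response M.
Player 1 against CR: payoffs 5, 8, 6 → best response M.
Player 1 against R: payoffs 5, 1, 2 → best response T.
Player 2 against T: payoffs 6, 2, 8, 4 → best response CR.
Player 2 against M: payoffs 7, 9, 5, 8 → best response CL.
Player 2 against B: payoffs 9, 1, 6, 2 → best response L.
Mutual best responses: (M, CL).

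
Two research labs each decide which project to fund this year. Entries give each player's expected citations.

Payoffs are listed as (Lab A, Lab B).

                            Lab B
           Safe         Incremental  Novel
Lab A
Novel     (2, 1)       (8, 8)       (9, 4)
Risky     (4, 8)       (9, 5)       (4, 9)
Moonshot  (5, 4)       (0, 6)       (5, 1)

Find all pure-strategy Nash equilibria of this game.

This game has no pure Nash equilibrium.

(Novel, Safe): Lab A can switch to Risky (2 → 4). Not NE.
(Novel, Incremental): Lab A can switch to Risky (8 → 9). Not NE.
(Novel, Novel): Lab B can switch to Incremental (4 → 8). Not NE.
(Risky, Safe): Lab A can switch to Moonshot (4 → 5). Not NE.
(Risky, Incremental): Lab B can switch to Safe (5 → 8). Not NE.
(Risky, Novel): Lab A can switch to Novel (4 → 9). Not NE.
(Moonshot, Safe): Lab B can switch to Incremental (4 → 6). Not NE.
(Moonshot, Incremental): Lab A can switch to Novel (0 → 8). Not NE.
(Moonshot, Novel): Lab A can switch to Novel (5 → 9). Not NE.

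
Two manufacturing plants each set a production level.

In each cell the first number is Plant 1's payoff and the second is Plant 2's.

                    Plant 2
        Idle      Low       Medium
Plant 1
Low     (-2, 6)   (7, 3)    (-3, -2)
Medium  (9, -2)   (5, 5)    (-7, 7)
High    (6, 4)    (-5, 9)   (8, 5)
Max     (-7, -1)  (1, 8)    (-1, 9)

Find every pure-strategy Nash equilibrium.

There is no pure-strategy Nash equilibrium.

Plant 1 against Idle: payoffs -2, 9, 6, -7 → best response Medium.
Plant 1 against Low: payoffs 7, 5, -5, 1 → best response Low.
Plant 1 against Medium: payoffs -3, -7, 8, -1 → best response High.
Plant 2 against Low: payoffs 6, 3, -2 → best response Idle.
Plant 2 against Medium: payoffs -2, 5, 7 → best response Medium.
Plant 2 against High: payoffs 4, 9, 5 → best response Low.
Plant 2 against Max: payoffs -1, 8, 9 → best response Medium.
No profile is a mutual best response for all players.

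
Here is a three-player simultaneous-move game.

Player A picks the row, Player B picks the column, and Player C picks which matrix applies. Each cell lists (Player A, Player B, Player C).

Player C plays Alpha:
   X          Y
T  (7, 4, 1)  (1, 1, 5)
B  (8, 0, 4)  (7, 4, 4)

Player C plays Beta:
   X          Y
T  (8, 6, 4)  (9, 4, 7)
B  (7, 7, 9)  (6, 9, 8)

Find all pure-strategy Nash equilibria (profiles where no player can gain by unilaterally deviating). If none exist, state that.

For each player, find the best response to each opponent profile; mutual best responses are the pure NE.
Player A against (X, Alpha): payoffs 7, 8 → best response B.
Player A against (X, Beta): payoffs 8, 7 → best response T.
Player A against (Y, Alpha): payoffs 1, 7 → best response B.
Player A against (Y, Beta): payoffs 9, 6 → best response T.
Player B against (T, Alpha): payoffs 4, 1 → best response X.
Player B against (T, Beta): payoffs 6, 4 → best response X.
Player B against (B, Alpha): payoffs 0, 4 → best response Y.
Player B against (B, Beta): payoffs 7, 9 → best response Y.
Player C against (T, X): payoffs 1, 4 → best response Beta.
Player C against (T, Y): payoffs 5, 7 → best response Beta.
Player C against (B, X): payoffs 4, 9 → best response Beta.
Player C against (B, Y): payoffs 4, 8 → best response Beta.
Mutual best responses: (T, X, Beta).

Pure NE: (T, X, Beta)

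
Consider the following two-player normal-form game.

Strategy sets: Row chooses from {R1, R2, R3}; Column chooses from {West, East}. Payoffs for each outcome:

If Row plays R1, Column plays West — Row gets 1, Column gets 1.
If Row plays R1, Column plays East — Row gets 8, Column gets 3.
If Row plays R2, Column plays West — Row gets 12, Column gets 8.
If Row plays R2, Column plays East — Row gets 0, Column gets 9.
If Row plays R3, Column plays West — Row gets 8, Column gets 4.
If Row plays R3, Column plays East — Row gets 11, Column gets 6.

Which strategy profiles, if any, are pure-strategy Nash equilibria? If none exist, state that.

(R3, East)

Row against West: payoffs 1, 12, 8 → best response R2.
Row against East: payoffs 8, 0, 11 → best response R3.
Column against R1: payoffs 1, 3 → best response East.
Column against R2: payoffs 8, 9 → best response East.
Column against R3: payoffs 4, 6 → best response East.
Mutual best responses: (R3, East).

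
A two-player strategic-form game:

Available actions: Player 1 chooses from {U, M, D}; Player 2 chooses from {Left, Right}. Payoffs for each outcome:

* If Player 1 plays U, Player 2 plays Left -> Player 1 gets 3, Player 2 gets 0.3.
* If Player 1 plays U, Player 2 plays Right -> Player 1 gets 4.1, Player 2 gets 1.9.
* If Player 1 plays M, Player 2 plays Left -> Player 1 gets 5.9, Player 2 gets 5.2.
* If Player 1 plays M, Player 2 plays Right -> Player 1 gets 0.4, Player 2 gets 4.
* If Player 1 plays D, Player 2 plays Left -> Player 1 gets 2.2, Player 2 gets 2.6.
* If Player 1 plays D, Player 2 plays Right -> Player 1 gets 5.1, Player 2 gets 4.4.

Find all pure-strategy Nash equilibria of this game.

Pure-strategy Nash equilibria: (M, Left), (D, Right)

For each player, find the best response to each opponent profile; mutual best responses are the pure NE.
Player 1 against Left: payoffs 3, 5.9, 2.2 → best response M.
Player 1 against Right: payoffs 4.1, 0.4, 5.1 → best response D.
Player 2 against U: payoffs 0.3, 1.9 → best response Right.
Player 2 against M: payoffs 5.2, 4 → best response Left.
Player 2 against D: payoffs 2.6, 4.4 → best response Right.
Mutual best responses: (M, Left); (D, Right).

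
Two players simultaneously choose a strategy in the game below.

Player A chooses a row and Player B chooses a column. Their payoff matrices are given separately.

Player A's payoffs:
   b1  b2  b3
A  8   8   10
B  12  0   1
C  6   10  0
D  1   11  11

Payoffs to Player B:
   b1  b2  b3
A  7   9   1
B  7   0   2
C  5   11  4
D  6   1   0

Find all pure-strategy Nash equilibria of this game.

Pure NE: (B, b1)

(A, b1): Player A can switch to B (8 → 12). Not NE.
(A, b2): Player A can switch to C (8 → 10). Not NE.
(A, b3): Player A can switch to D (10 → 11). Not NE.
(B, b1): Player A gets 12, best alternative 8; Player B gets 7, best alternative 2. No profitable deviation — NE.
(B, b2): Player A can switch to A (0 → 8). Not NE.
(B, b3): Player A can switch to A (1 → 10). Not NE.
(C, b1): Player A can switch to A (6 → 8). Not NE.
(C, b2): Player A can switch to D (10 → 11). Not NE.
(C, b3): Player A can switch to A (0 → 10). Not NE.
(D, b1): Player A can switch to A (1 → 8). Not NE.
(D, b2): Player B can switch to b1 (1 → 6). Not NE.
(D, b3): Player B can switch to b1 (0 → 6). Not NE.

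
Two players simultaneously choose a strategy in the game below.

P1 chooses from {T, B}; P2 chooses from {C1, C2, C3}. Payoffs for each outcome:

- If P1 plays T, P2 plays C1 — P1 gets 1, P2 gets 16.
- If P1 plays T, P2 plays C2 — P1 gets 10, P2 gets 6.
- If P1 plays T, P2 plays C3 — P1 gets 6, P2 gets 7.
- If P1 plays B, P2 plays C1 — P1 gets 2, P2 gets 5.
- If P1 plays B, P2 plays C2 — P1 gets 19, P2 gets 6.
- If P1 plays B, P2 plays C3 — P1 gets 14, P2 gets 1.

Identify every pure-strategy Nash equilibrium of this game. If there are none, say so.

The unique pure-strategy Nash equilibrium is (B, C2).

P1 against C1: payoffs 1, 2 → best response B.
P1 against C2: payoffs 10, 19 → best response B.
P1 against C3: payoffs 6, 14 → best response B.
P2 against T: payoffs 16, 6, 7 → best response C1.
P2 against B: payoffs 5, 6, 1 → best response C2.
Mutual best responses: (B, C2).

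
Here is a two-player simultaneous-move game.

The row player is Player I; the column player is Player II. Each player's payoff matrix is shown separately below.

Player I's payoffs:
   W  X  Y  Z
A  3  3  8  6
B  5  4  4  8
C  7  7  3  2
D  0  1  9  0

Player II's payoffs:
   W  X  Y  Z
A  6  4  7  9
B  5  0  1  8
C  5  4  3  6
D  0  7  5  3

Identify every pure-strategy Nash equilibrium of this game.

(A, W): Player I can switch to B (3 → 5). Not NE.
(A, X): Player I can switch to B (3 → 4). Not NE.
(A, Y): Player I can switch to D (8 → 9). Not NE.
(A, Z): Player I can switch to B (6 → 8). Not NE.
(B, W): Player I can switch to C (5 → 7). Not NE.
(B, X): Player I can switch to C (4 → 7). Not NE.
(B, Y): Player I can switch to A (4 → 8). Not NE.
(B, Z): Player I gets 8, best alternative 6; Player II gets 8, best alternative 5. No profitable deviation — NE.
(C, W): Player II can switch to Z (5 → 6). Not NE.
(C, X): Player II can switch to W (4 → 5). Not NE.
(C, Y): Player I can switch to A (3 → 8). Not NE.
(The remaining 5 profiles each have a profitable deviation by the same check.)

(B, Z)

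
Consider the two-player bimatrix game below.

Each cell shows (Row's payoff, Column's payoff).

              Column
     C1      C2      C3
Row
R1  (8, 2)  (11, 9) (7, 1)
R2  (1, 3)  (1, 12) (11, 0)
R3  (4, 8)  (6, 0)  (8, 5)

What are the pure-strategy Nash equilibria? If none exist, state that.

Pure NE: (R1, C2)

For each player, find the best response to each opponent profile; mutual best responses are the pure NE.
Row against C1: payoffs 8, 1, 4 → best response R1.
Row against C2: payoffs 11, 1, 6 → best response R1.
Row against C3: payoffs 7, 11, 8 → best response R2.
Column against R1: payoffs 2, 9, 1 → best response C2.
Column against R2: payoffs 3, 12, 0 → best response C2.
Column against R3: payoffs 8, 0, 5 → best response C1.
Mutual best responses: (R1, C2).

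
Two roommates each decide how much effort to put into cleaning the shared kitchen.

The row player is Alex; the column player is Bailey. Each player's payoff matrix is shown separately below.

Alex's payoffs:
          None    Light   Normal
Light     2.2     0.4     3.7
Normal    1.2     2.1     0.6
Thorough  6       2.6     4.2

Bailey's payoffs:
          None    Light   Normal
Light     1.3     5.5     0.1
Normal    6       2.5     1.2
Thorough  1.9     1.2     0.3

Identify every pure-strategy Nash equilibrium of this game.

(Thorough, None)

For each player, find the best response to each opponent profile; mutual best responses are the pure NE.
Alex against None: payoffs 2.2, 1.2, 6 → best response Thorough.
Alex against Light: payoffs 0.4, 2.1, 2.6 → best response Thorough.
Alex against Normal: payoffs 3.7, 0.6, 4.2 → best response Thorough.
Bailey against Light: payoffs 1.3, 5.5, 0.1 → best response Light.
Bailey against Normal: payoffs 6, 2.5, 1.2 → best response None.
Bailey against Thorough: payoffs 1.9, 1.2, 0.3 → best response None.
Mutual best responses: (Thorough, None).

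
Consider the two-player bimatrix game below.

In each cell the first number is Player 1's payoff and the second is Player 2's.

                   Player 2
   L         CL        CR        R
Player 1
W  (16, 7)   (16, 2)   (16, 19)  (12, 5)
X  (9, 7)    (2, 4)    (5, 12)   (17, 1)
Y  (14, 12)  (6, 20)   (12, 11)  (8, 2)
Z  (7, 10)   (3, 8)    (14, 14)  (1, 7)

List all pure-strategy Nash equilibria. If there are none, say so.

Mark each player's best response to every combination of opponents' strategies; a profile where every player is best-responding is a pure Nash equilibrium.
Player 1 against L: payoffs 16, 9, 14, 7 → best response W.
Player 1 against CL: payoffs 16, 2, 6, 3 → best response W.
Player 1 against CR: payoffs 16, 5, 12, 14 → best response W.
Player 1 against R: payoffs 12, 17, 8, 1 → best response X.
Player 2 against W: payoffs 7, 2, 19, 5 → best response CR.
Player 2 against X: payoffs 7, 4, 12, 1 → best response CR.
Player 2 against Y: payoffs 12, 20, 11, 2 → best response CL.
Player 2 against Z: payoffs 10, 8, 14, 7 → best response CR.
Mutual best responses: (W, CR).

(W, CR)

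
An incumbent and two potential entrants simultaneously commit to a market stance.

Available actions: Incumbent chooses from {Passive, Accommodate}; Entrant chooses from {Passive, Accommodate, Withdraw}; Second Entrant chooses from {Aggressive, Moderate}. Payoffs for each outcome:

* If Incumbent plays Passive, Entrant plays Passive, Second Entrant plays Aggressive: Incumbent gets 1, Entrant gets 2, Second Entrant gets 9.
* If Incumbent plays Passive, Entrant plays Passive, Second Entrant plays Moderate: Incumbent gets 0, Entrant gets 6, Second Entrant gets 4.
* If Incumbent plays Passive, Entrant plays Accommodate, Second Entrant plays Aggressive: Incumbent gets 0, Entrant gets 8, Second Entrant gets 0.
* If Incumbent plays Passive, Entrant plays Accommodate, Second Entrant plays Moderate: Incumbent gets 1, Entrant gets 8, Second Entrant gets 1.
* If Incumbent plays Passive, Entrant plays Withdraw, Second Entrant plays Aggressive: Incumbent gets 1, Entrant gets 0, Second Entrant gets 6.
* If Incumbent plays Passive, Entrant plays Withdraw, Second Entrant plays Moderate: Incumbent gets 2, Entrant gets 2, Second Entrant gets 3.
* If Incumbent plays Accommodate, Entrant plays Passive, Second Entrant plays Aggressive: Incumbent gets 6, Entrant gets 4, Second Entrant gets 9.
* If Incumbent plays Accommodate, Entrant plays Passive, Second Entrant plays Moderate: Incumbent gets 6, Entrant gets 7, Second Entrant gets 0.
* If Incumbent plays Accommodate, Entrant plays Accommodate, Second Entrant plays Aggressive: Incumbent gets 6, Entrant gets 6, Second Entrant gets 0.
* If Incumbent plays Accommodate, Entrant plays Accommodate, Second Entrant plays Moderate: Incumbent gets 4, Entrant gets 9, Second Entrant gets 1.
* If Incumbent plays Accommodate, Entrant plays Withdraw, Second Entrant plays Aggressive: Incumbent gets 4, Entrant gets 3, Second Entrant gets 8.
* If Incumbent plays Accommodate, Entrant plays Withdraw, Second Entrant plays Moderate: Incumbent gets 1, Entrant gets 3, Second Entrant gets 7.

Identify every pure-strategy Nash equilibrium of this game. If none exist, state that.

The unique pure-strategy Nash equilibrium is (Accommodate, Accommodate, Moderate).

Incumbent against (Passive, Aggressive): payoffs 1, 6 → best response Accommodate.
Incumbent against (Passive, Moderate): payoffs 0, 6 → best response Accommodate.
Incumbent against (Accommodate, Aggressive): payoffs 0, 6 → best response Accommodate.
Incumbent against (Accommodate, Moderate): payoffs 1, 4 → best response Accommodate.
Incumbent against (Withdraw, Aggressive): payoffs 1, 4 → best response Accommodate.
Incumbent against (Withdraw, Moderate): payoffs 2, 1 → best response Passive.
Entrant against (Passive, Aggressive): payoffs 2, 8, 0 → best response Accommodate.
Entrant against (Passive, Moderate): payoffs 6, 8, 2 → best response Accommodate.
Entrant against (Accommodate, Aggressive): payoffs 4, 6, 3 → best response Accommodate.
Entrant against (Accommodate, Moderate): payoffs 7, 9, 3 → best response Accommodate.
Second Entrant against (Passive, Passive): payoffs 9, 4 → best response Aggressive.
Second Entrant against (Passive, Accommodate): payoffs 0, 1 → best response Moderate.
Second Entrant against (Passive, Withdraw): payoffs 6, 3 → best response Aggressive.
Second Entrant against (Accommodate, Passive): payoffs 9, 0 → best response Aggressive.
Second Entrant against (Accommodate, Accommodate): payoffs 0, 1 → best response Moderate.
Second Entrant against (Accommodate, Withdraw): payoffs 8, 7 → best response Aggressive.
Mutual best responses: (Accommodate, Accommodate, Moderate).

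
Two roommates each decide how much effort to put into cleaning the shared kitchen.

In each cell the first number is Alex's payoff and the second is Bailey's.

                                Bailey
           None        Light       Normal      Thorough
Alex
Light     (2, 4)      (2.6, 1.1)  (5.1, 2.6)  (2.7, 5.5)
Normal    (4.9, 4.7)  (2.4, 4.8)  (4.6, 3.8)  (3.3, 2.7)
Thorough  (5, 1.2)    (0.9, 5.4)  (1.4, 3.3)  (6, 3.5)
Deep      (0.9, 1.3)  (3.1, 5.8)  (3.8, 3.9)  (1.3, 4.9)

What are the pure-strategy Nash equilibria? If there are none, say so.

Mark each player's best response to every combination of opponents' strategies; a profile where every player is best-responding is a pure Nash equilibrium.
Alex against None: payoffs 2, 4.9, 5, 0.9 → best response Thorough.
Alex against Light: payoffs 2.6, 2.4, 0.9, 3.1 → best response Deep.
Alex against Normal: payoffs 5.1, 4.6, 1.4, 3.8 → best response Light.
Alex against Thorough: payoffs 2.7, 3.3, 6, 1.3 → best response Thorough.
Bailey against Light: payoffs 4, 1.1, 2.6, 5.5 → best response Thorough.
Bailey against Normal: payoffs 4.7, 4.8, 3.8, 2.7 → best response Light.
Bailey against Thorough: payoffs 1.2, 5.4, 3.3, 3.5 → best response Light.
Bailey against Deep: payoffs 1.3, 5.8, 3.9, 4.9 → best response Light.
Mutual best responses: (Deep, Light).

Pure NE: (Deep, Light)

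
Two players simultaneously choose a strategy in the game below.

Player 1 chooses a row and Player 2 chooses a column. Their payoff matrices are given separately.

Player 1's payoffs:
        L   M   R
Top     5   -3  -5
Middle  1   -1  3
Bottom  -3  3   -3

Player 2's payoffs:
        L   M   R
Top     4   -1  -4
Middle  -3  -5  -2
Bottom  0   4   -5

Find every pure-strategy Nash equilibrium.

(Top, L): Player 1 gets 5, best alternative 1; Player 2 gets 4, best alternative -1. No profitable deviation — NE.
(Top, M): Player 1 can switch to Middle (-3 → -1). Not NE.
(Top, R): Player 1 can switch to Middle (-5 → 3). Not NE.
(Middle, L): Player 1 can switch to Top (1 → 5). Not NE.
(Middle, M): Player 1 can switch to Bottom (-1 → 3). Not NE.
(Middle, R): Player 1 gets 3, best alternative -3; Player 2 gets -2, best alternative -3. No profitable deviation — NE.
(Bottom, L): Player 1 can switch to Top (-3 → 5). Not NE.
(Bottom, M): Player 1 gets 3, best alternative -1; Player 2 gets 4, best alternative 0. No profitable deviation — NE.
(Bottom, R): Player 1 can switch to Middle (-3 → 3). Not NE.

The pure Nash equilibria are (Top, L), (Middle, R), (Bottom, M).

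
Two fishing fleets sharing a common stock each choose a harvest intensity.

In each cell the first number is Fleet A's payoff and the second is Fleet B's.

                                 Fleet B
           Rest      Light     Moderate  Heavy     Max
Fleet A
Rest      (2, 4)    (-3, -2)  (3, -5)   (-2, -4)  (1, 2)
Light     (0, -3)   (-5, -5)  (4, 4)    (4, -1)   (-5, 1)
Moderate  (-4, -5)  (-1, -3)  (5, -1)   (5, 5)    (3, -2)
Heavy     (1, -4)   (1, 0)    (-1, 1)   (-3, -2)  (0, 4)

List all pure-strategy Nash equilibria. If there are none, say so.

(Rest, Rest): Fleet A gets 2, best alternative 1; Fleet B gets 4, best alternative 2. No profitable deviation — NE.
(Rest, Light): Fleet A can switch to Moderate (-3 → -1). Not NE.
(Rest, Moderate): Fleet A can switch to Light (3 → 4). Not NE.
(Rest, Heavy): Fleet A can switch to Light (-2 → 4). Not NE.
(Rest, Max): Fleet A can switch to Moderate (1 → 3). Not NE.
(Light, Rest): Fleet A can switch to Rest (0 → 2). Not NE.
(Light, Light): Fleet A can switch to Rest (-5 → -3). Not NE.
(Moderate, Heavy): Fleet A gets 5, best alternative 4; Fleet B gets 5, best alternative -1. No profitable deviation — NE.
(The remaining 12 profiles each have a profitable deviation by the same check.)

The pure Nash equilibria are (Rest, Rest); (Moderate, Heavy).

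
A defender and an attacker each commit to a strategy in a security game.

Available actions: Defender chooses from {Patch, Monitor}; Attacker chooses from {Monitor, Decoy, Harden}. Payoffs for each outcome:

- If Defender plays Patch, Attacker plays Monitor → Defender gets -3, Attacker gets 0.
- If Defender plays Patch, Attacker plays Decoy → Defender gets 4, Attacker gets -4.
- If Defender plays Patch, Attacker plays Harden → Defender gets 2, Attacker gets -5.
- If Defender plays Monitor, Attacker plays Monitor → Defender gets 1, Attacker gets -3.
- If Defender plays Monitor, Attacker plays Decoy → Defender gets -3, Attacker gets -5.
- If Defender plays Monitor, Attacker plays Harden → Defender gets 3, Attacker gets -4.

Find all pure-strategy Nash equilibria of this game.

(Patch, Monitor): Defender can switch to Monitor (-3 → 1). Not NE.
(Patch, Decoy): Attacker can switch to Monitor (-4 → 0). Not NE.
(Patch, Harden): Defender can switch to Monitor (2 → 3). Not NE.
(Monitor, Monitor): Defender gets 1, best alternative -3; Attacker gets -3, best alternative -4. No profitable deviation — NE.
(Monitor, Decoy): Defender can switch to Patch (-3 → 4). Not NE.
(Monitor, Harden): Attacker can switch to Monitor (-4 → -3). Not NE.

(Monitor, Monitor)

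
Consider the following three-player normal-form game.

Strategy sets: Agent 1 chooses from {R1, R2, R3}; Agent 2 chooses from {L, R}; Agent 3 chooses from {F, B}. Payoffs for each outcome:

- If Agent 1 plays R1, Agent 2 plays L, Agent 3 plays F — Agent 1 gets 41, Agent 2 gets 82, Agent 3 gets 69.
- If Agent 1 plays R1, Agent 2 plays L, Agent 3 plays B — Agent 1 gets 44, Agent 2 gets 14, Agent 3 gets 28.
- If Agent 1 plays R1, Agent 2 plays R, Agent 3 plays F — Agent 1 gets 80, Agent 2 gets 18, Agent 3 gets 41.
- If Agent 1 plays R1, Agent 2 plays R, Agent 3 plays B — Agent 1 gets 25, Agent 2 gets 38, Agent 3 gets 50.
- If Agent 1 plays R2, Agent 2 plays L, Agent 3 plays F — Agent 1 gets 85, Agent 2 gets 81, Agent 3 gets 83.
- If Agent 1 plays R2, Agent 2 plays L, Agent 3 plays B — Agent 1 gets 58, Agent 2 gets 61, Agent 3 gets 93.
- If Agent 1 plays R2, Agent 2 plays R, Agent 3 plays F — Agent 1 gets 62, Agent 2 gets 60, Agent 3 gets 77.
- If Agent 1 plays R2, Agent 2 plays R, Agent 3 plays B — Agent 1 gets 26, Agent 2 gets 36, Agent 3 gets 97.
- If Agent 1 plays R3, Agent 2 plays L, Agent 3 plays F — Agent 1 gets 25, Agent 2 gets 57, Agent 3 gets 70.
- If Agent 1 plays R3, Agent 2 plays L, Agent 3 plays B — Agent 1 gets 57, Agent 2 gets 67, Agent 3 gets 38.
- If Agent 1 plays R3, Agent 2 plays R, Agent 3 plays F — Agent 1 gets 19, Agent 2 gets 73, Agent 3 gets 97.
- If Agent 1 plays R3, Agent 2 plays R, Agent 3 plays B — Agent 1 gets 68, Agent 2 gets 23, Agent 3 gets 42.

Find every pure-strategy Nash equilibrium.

Mark each player's best response to every combination of opponents' strategies; a profile where every player is best-responding is a pure Nash equilibrium.
Agent 1 against (L, F): payoffs 41, 85, 25 → best response R2.
Agent 1 against (L, B): payoffs 44, 58, 57 → best response R2.
Agent 1 against (R, F): payoffs 80, 62, 19 → best response R1.
Agent 1 against (R, B): payoffs 25, 26, 68 → best response R3.
Agent 2 against (R1, F): payoffs 82, 18 → best response L.
Agent 2 against (R1, B): payoffs 14, 38 → best response R.
Agent 2 against (R2, F): payoffs 81, 60 → best response L.
Agent 2 against (R2, B): payoffs 61, 36 → best response L.
Agent 2 against (R3, F): payoffs 57, 73 → best response R.
Agent 2 against (R3, B): payoffs 67, 23 → best response L.
Agent 3 against (R1, L): payoffs 69, 28 → best response F.
Agent 3 against (R1, R): payoffs 41, 50 → best response B.
Agent 3 against (R2, L): payoffs 83, 93 → best response B.
Agent 3 against (R2, R): payoffs 77, 97 → best response B.
Agent 3 against (R3, L): payoffs 70, 38 → best response F.
Agent 3 against (R3, R): payoffs 97, 42 → best response F.
Mutual best responses: (R2, L, B).

(R2, L, B)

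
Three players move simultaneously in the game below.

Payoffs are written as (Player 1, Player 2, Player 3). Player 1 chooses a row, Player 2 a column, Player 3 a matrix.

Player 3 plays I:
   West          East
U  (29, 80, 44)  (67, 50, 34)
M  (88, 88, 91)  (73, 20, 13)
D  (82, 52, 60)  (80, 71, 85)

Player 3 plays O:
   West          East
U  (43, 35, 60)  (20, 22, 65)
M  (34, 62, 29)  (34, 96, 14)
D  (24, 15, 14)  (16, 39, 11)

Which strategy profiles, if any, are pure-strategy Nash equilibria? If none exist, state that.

Check each profile: it is a Nash equilibrium iff no player can strictly gain by switching unilaterally.
(U, West, I): Player 1 can switch to M (29 → 88). Not NE.
(U, West, O): Player 1 gets 43, best alternative 34; Player 2 gets 35, best alternative 22; Player 3 gets 60, best alternative 44. No profitable deviation — NE.
(U, East, I): Player 1 can switch to M (67 → 73). Not NE.
(U, East, O): Player 1 can switch to M (20 → 34). Not NE.
(M, West, I): Player 1 gets 88, best alternative 82; Player 2 gets 88, best alternative 20; Player 3 gets 91, best alternative 29. No profitable deviation — NE.
(M, West, O): Player 1 can switch to U (34 → 43). Not NE.
(M, East, I): Player 1 can switch to D (73 → 80). Not NE.
(M, East, O): Player 1 gets 34, best alternative 20; Player 2 gets 96, best alternative 62; Player 3 gets 14, best alternative 13. No profitable deviation — NE.
(D, West, I): Player 1 can switch to M (82 → 88). Not NE.
(D, West, O): Player 1 can switch to U (24 → 43). Not NE.
(D, East, I): Player 1 gets 80, best alternative 73; Player 2 gets 71, best alternative 52; Player 3 gets 85, best alternative 11. No profitable deviation — NE.
(D, East, O): Player 1 can switch to U (16 → 20). Not NE.

Pure-strategy Nash equilibria: (U, West, O) and (M, West, I) and (M, East, O) and (D, East, I)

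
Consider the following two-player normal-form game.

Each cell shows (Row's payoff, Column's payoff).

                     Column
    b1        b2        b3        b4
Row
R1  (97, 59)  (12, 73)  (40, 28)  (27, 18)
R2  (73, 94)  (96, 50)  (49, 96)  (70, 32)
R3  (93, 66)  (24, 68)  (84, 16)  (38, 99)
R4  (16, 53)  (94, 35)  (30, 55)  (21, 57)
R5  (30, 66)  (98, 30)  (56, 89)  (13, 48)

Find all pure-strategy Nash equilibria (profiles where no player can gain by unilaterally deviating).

This game has no pure Nash equilibrium.

(R1, b1): Column can switch to b2 (59 → 73). Not NE.
(R1, b2): Row can switch to R2 (12 → 96). Not NE.
(R1, b3): Row can switch to R2 (40 → 49). Not NE.
(R1, b4): Row can switch to R2 (27 → 70). Not NE.
(R2, b1): Row can switch to R1 (73 → 97). Not NE.
(R2, b2): Row can switch to R5 (96 → 98). Not NE.
(R2, b3): Row can switch to R3 (49 → 84). Not NE.
(R2, b4): Column can switch to b1 (32 → 94). Not NE.
(The remaining 12 profiles each have a profitable deviation by the same check.)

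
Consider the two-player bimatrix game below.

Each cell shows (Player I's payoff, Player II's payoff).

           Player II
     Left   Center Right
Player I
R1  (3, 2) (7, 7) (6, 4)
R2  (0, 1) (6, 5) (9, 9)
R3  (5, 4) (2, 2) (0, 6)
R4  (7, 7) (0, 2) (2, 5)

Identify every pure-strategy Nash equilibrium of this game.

The pure Nash equilibria are (R1, Center); (R2, Right); (R4, Left).

(R1, Left): Player I can switch to R3 (3 → 5). Not NE.
(R1, Center): Player I gets 7, best alternative 6; Player II gets 7, best alternative 4. No profitable deviation — NE.
(R1, Right): Player I can switch to R2 (6 → 9). Not NE.
(R2, Left): Player I can switch to R1 (0 → 3). Not NE.
(R2, Center): Player I can switch to R1 (6 → 7). Not NE.
(R2, Right): Player I gets 9, best alternative 6; Player II gets 9, best alternative 5. No profitable deviation — NE.
(R3, Left): Player I can switch to R4 (5 → 7). Not NE.
(R3, Center): Player I can switch to R1 (2 → 7). Not NE.
(R3, Right): Player I can switch to R1 (0 → 6). Not NE.
(R4, Left): Player I gets 7, best alternative 5; Player II gets 7, best alternative 5. No profitable deviation — NE.
(R4, Center): Player I can switch to R1 (0 → 7). Not NE.
(R4, Right): Player I can switch to R1 (2 → 6). Not NE.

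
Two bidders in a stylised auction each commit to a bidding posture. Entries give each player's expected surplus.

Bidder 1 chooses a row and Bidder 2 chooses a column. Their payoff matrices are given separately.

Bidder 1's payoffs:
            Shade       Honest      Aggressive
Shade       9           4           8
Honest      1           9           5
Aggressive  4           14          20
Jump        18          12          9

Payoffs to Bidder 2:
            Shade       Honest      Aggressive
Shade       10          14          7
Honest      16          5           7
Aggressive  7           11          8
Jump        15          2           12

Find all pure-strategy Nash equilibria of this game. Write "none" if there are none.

Bidder 1 against Shade: payoffs 9, 1, 4, 18 → best response Jump.
Bidder 1 against Honest: payoffs 4, 9, 14, 12 → best response Aggressive.
Bidder 1 against Aggressive: payoffs 8, 5, 20, 9 → best response Aggressive.
Bidder 2 against Shade: payoffs 10, 14, 7 → best response Honest.
Bidder 2 against Honest: payoffs 16, 5, 7 → best response Shade.
Bidder 2 against Aggressive: payoffs 7, 11, 8 → best response Honest.
Bidder 2 against Jump: payoffs 15, 2, 12 → best response Shade.
Mutual best responses: (Aggressive, Honest); (Jump, Shade).

(Aggressive, Honest); (Jump, Shade)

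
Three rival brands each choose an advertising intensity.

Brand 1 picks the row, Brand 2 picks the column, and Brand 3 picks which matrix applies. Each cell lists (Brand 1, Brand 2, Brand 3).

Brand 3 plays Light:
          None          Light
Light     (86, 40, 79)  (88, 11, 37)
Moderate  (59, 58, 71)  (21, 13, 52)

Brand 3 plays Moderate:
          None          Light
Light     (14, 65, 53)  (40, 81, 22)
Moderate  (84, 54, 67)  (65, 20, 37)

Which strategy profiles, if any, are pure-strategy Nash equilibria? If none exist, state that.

(Light, None, Light)

Brand 1 against (None, Light): payoffs 86, 59 → best response Light.
Brand 1 against (None, Moderate): payoffs 14, 84 → best response Moderate.
Brand 1 against (Light, Light): payoffs 88, 21 → best response Light.
Brand 1 against (Light, Moderate): payoffs 40, 65 → best response Moderate.
Brand 2 against (Light, Light): payoffs 40, 11 → best response None.
Brand 2 against (Light, Moderate): payoffs 65, 81 → best response Light.
Brand 2 against (Moderate, Light): payoffs 58, 13 → best response None.
Brand 2 against (Moderate, Moderate): payoffs 54, 20 → best response None.
Brand 3 against (Light, None): payoffs 79, 53 → best response Light.
Brand 3 against (Light, Light): payoffs 37, 22 → best response Light.
Brand 3 against (Moderate, None): payoffs 71, 67 → best response Light.
Brand 3 against (Moderate, Light): payoffs 52, 37 → best response Light.
Mutual best responses: (Light, None, Light).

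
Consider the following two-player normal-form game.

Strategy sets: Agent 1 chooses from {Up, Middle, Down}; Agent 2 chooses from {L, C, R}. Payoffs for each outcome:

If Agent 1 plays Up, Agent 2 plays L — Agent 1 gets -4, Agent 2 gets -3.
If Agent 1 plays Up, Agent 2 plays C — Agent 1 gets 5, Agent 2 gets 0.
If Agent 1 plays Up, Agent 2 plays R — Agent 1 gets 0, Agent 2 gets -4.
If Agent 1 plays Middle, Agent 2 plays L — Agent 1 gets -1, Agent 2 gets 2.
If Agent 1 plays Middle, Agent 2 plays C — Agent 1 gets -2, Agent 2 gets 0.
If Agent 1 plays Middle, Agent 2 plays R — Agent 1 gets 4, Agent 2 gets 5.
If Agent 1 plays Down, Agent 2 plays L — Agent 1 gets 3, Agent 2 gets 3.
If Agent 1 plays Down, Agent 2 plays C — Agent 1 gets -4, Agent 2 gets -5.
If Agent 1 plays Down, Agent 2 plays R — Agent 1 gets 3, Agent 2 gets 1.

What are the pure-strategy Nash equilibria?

(Up, C); (Middle, R); (Down, L)

(Up, L): Agent 1 can switch to Middle (-4 → -1). Not NE.
(Up, C): Agent 1 gets 5, best alternative -2; Agent 2 gets 0, best alternative -3. No profitable deviation — NE.
(Up, R): Agent 1 can switch to Middle (0 → 4). Not NE.
(Middle, L): Agent 1 can switch to Down (-1 → 3). Not NE.
(Middle, C): Agent 1 can switch to Up (-2 → 5). Not NE.
(Middle, R): Agent 1 gets 4, best alternative 3; Agent 2 gets 5, best alternative 2. No profitable deviation — NE.
(Down, L): Agent 1 gets 3, best alternative -1; Agent 2 gets 3, best alternative 1. No profitable deviation — NE.
(Down, C): Agent 1 can switch to Up (-4 → 5). Not NE.
(Down, R): Agent 1 can switch to Middle (3 → 4). Not NE.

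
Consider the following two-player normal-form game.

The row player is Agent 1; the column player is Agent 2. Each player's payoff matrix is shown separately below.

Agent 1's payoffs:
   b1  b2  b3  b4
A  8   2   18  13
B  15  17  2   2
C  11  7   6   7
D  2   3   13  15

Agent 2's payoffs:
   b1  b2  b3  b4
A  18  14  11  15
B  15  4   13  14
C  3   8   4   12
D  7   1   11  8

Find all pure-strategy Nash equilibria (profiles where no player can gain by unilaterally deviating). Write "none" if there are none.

(A, b1): Agent 1 can switch to B (8 → 15). Not NE.
(A, b2): Agent 1 can switch to B (2 → 17). Not NE.
(A, b3): Agent 2 can switch to b1 (11 → 18). Not NE.
(A, b4): Agent 1 can switch to D (13 → 15). Not NE.
(B, b1): Agent 1 gets 15, best alternative 11; Agent 2 gets 15, best alternative 14. No profitable deviation — NE.
(B, b2): Agent 2 can switch to b1 (4 → 15). Not NE.
(B, b3): Agent 1 can switch to A (2 → 18). Not NE.
(B, b4): Agent 1 can switch to A (2 → 13). Not NE.
(C, b1): Agent 1 can switch to B (11 → 15). Not NE.
(The remaining 7 profiles each have a profitable deviation by the same check.)

(B, b1)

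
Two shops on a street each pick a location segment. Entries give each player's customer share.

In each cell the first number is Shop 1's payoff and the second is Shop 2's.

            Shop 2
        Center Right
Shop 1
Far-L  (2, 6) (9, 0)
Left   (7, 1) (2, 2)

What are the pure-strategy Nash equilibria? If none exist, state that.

(Far-L, Center): Shop 1 can switch to Left (2 → 7). Not NE.
(Far-L, Right): Shop 2 can switch to Center (0 → 6). Not NE.
(Left, Center): Shop 2 can switch to Right (1 → 2). Not NE.
(Left, Right): Shop 1 can switch to Far-L (2 → 9). Not NE.

This game has no pure Nash equilibrium.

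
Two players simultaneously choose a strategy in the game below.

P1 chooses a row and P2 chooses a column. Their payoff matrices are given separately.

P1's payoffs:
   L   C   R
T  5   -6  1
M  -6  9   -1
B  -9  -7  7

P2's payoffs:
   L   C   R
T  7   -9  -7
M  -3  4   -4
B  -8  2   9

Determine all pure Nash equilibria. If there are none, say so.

Mark each player's best response to every combination of opponents' strategies; a profile where every player is best-responding is a pure Nash equilibrium.
P1 against L: payoffs 5, -6, -9 → best response T.
P1 against C: payoffs -6, 9, -7 → best response M.
P1 against R: payoffs 1, -1, 7 → best response B.
P2 against T: payoffs 7, -9, -7 → best response L.
P2 against M: payoffs -3, 4, -4 → best response C.
P2 against B: payoffs -8, 2, 9 → best response R.
Mutual best responses: (T, L); (M, C); (B, R).

Pure-strategy Nash equilibria: (T, L); (M, C); (B, R)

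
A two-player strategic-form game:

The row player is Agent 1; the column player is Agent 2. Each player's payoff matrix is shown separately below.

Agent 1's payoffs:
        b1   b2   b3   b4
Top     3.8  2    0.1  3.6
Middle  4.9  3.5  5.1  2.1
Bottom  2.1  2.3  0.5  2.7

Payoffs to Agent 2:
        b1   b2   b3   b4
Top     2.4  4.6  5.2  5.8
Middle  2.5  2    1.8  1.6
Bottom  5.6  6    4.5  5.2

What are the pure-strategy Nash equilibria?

Mark each player's best response to every combination of opponents' strategies; a profile where every player is best-responding is a pure Nash equilibrium.
Agent 1 against b1: payoffs 3.8, 4.9, 2.1 → best response Middle.
Agent 1 against b2: payoffs 2, 3.5, 2.3 → best response Middle.
Agent 1 against b3: payoffs 0.1, 5.1, 0.5 → best response Middle.
Agent 1 against b4: payoffs 3.6, 2.1, 2.7 → best response Top.
Agent 2 against Top: payoffs 2.4, 4.6, 5.2, 5.8 → best response b4.
Agent 2 against Middle: payoffs 2.5, 2, 1.8, 1.6 → best response b1.
Agent 2 against Bottom: payoffs 5.6, 6, 4.5, 5.2 → best response b2.
Mutual best responses: (Top, b4); (Middle, b1).

The pure Nash equilibria are (Top, b4); (Middle, b1).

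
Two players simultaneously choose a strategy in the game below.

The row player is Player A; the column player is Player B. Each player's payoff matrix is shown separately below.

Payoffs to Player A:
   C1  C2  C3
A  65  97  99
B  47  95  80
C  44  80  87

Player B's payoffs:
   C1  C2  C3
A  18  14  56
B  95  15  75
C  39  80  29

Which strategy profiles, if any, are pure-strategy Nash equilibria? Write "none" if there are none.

The unique pure-strategy Nash equilibrium is (A, C3).

Player A against C1: payoffs 65, 47, 44 → best response A.
Player A against C2: payoffs 97, 95, 80 → best response A.
Player A against C3: payoffs 99, 80, 87 → best response A.
Player B against A: payoffs 18, 14, 56 → best response C3.
Player B against B: payoffs 95, 15, 75 → best response C1.
Player B against C: payoffs 39, 80, 29 → best response C2.
Mutual best responses: (A, C3).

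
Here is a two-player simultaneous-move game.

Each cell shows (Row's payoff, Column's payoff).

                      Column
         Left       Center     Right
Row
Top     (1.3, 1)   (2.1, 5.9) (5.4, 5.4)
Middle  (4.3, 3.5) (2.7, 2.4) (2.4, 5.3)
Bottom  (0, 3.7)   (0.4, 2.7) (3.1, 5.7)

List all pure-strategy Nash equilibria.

(Top, Left): Row can switch to Middle (1.3 → 4.3). Not NE.
(Top, Center): Row can switch to Middle (2.1 → 2.7). Not NE.
(Top, Right): Column can switch to Center (5.4 → 5.9). Not NE.
(Middle, Left): Column can switch to Right (3.5 → 5.3). Not NE.
(Middle, Center): Column can switch to Left (2.4 → 3.5). Not NE.
(Middle, Right): Row can switch to Top (2.4 → 5.4). Not NE.
(Bottom, Left): Row can switch to Top (0 → 1.3). Not NE.
(Bottom, Center): Row can switch to Top (0.4 → 2.1). Not NE.
(Bottom, Right): Row can switch to Top (3.1 → 5.4). Not NE.

This game has no pure Nash equilibrium.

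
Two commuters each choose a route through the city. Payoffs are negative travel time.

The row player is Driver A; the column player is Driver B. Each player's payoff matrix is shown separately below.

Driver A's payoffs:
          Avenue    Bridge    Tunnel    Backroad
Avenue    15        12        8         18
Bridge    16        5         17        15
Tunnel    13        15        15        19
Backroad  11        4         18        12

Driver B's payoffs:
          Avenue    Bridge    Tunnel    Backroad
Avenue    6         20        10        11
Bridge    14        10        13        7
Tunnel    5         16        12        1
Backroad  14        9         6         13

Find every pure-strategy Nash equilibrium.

For each strategy profile, look for a profitable unilateral deviation.
(Avenue, Avenue): Driver A can switch to Bridge (15 → 16). Not NE.
(Avenue, Bridge): Driver A can switch to Tunnel (12 → 15). Not NE.
(Avenue, Tunnel): Driver A can switch to Bridge (8 → 17). Not NE.
(Avenue, Backroad): Driver A can switch to Tunnel (18 → 19). Not NE.
(Bridge, Avenue): Driver A gets 16, best alternative 15; Driver B gets 14, best alternative 13. No profitable deviation — NE.
(Bridge, Bridge): Driver A can switch to Avenue (5 → 12). Not NE.
(Bridge, Tunnel): Driver A can switch to Backroad (17 → 18). Not NE.
(Bridge, Backroad): Driver A can switch to Avenue (15 → 18). Not NE.
(Tunnel, Avenue): Driver A can switch to Avenue (13 → 15). Not NE.
(Tunnel, Bridge): Driver A gets 15, best alternative 12; Driver B gets 16, best alternative 12. No profitable deviation — NE.
(Tunnel, Tunnel): Driver A can switch to Bridge (15 → 17). Not NE.
(Tunnel, Backroad): Driver B can switch to Avenue (1 → 5). Not NE.
(Backroad, Avenue): Driver A can switch to Avenue (11 → 15). Not NE.
(Backroad, Bridge): Driver A can switch to Avenue (4 → 12). Not NE.
(The remaining 2 profiles each have a profitable deviation by the same check.)

(Bridge, Avenue); (Tunnel, Bridge)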